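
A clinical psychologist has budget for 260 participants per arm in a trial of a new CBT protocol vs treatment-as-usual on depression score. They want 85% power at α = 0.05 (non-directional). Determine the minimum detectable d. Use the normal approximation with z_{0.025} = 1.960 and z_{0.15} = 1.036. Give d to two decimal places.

d_min ≈ 0.26

For two independent groups of n = 260 each: d_min = (z_{α/2} + z_β)·√(2/n).
z-sum = 1.960 + 1.036 = 2.996.
d_min = 2.996 × √(2/260) = 2.996 × 0.0877 = 0.263.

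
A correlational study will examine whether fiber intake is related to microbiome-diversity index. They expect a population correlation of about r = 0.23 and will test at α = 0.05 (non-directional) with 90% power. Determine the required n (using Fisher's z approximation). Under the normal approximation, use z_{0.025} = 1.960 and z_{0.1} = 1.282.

Fisher's z: C = ½·ln((1+r)/(1−r)) = ½·ln(1.5974) = 0.2342.
n = ((z_{α/2} + z_β)/C)² + 3.
(1.960 + 1.282) / 0.2342 = 3.242 / 0.2342 = 13.843.
n = 13.843² + 3 = 191.63 + 3 = 194.6.
Round up.

n = 195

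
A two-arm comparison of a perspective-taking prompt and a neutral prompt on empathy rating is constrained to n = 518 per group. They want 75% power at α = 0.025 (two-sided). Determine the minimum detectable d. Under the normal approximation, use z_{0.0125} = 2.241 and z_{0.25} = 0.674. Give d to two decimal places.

d_min ≈ 0.18

For two independent groups of n = 518 each: d_min = (z_{α/2} + z_β)·√(2/n).
z-sum = 2.241 + 0.674 = 2.915.
d_min = 2.915 × √(2/518) = 2.915 × 0.0621 = 0.181.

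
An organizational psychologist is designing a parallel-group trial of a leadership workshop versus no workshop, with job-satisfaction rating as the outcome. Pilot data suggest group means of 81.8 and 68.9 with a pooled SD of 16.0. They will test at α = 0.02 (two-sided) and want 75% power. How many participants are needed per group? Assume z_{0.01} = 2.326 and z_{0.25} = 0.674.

n = 28 per group

Cohen's d = |M₁ − M₂| / SD_pooled = |81.8 − 68.9| / 16.0 = 12.9 / 16.0 = 0.806.
For two independent groups with equal n: n = 2·((z_{α/2} + z_β) / d)².
z_{α/2} + z_β = 2.326 + 0.674 = 3.000.
n = 2 × (3.000 / 0.806)² = 2 × 3.722² = 2 × 13.85 = 27.7.
Round up to the next whole participant.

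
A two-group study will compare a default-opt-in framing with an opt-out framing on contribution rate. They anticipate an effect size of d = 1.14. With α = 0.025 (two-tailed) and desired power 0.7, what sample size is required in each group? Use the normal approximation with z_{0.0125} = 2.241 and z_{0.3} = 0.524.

n = 12 per group

For two independent groups with equal n: n = 2·((z_{α/2} + z_β) / d)².
z_{α/2} + z_β = 2.241 + 0.524 = 2.765.
n = 2 × (2.765 / 1.14)² = 2 × 2.425² = 2 × 5.88 = 11.8.
Round up to the next whole participant.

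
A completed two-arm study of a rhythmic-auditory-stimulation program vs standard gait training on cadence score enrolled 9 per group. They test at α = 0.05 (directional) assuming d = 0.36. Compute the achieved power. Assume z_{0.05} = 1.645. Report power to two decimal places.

For two equal groups, power = Φ(d·√(n/2) − z_{α}).
d·√(n/2) = 0.36 × √(9/2) = 0.36 × 2.121 = 0.764.
z_β = 0.764 − 1.645 = -0.881.
Power = Φ(-0.881) = 0.189.

power ≈ 0.19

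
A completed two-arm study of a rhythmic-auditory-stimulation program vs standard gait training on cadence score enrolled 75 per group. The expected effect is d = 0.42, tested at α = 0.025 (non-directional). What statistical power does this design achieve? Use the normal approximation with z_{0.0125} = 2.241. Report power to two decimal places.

For two equal groups, power = Φ(d·√(n/2) − z_{α/2}).
d·√(n/2) = 0.42 × √(75/2) = 0.42 × 6.124 = 2.572.
z_β = 2.572 − 2.241 = 0.331.
Power = Φ(0.331) = 0.630.

power ≈ 0.63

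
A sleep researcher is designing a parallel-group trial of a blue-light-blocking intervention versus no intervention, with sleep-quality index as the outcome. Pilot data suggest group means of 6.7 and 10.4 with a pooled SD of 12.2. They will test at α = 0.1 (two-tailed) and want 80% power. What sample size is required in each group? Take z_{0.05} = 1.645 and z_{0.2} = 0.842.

Cohen's d = |M₁ − M₂| / SD_pooled = |6.7 − 10.4| / 12.2 = 3.7 / 12.2 = 0.303.
For two independent groups with equal n: n = 2·((z_{α/2} + z_β) / d)².
z_{α/2} + z_β = 1.645 + 0.842 = 2.487.
n = 2 × (2.487 / 0.303)² = 2 × 8.208² = 2 × 67.37 = 134.7.
Round up to the next whole participant.

n = 135 per group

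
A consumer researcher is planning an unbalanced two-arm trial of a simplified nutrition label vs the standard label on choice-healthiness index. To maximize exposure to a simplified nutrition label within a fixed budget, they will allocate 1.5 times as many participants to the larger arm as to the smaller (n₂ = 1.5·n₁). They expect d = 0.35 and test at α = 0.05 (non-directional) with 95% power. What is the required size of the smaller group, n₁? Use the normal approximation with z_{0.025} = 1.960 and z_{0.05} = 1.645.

With allocation ratio k = n₂/n₁ = 1.5, Var(x̄₁−x̄₂) = σ²(1/n₁ + 1/(k·n₁)) = σ²·(k+1)/(k·n₁).
So n₁ = (1 + 1/k)·((z_{α/2} + z_β)/d)² = 1.667 × (3.605/0.35)².
n₁ = 1.667 × 106.09 = 176.8.
Round up: n₁ = 177, giving n₂ = ⌈1.5 × 177⌉ = ⌈265.5⌉ = 266.

n₁ = 177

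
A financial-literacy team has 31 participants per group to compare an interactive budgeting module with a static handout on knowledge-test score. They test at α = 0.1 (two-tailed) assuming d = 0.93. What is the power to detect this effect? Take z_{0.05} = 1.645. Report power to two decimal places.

power ≈ 0.98

For two equal groups, power = Φ(d·√(n/2) − z_{α/2}).
d·√(n/2) = 0.93 × √(31/2) = 0.93 × 3.937 = 3.661.
z_β = 3.661 − 1.645 = 2.016.
Power = Φ(2.016) = 0.978.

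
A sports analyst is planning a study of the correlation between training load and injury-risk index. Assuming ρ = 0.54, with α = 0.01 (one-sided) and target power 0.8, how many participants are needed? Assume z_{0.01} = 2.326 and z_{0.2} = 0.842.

n = 31

Fisher's z: C = ½·ln((1+r)/(1−r)) = ½·ln(3.3478) = 0.6042.
n = ((z_{α} + z_β)/C)² + 3.
(2.326 + 0.842) / 0.6042 = 3.168 / 0.6042 = 5.243.
n = 5.243² + 3 = 27.49 + 3 = 30.5.
Round up.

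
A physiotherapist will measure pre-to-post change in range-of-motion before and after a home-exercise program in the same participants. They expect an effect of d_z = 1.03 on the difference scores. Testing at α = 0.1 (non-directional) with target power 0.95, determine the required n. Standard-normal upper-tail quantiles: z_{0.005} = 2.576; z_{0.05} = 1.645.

n = 11 pairs

For a paired (one-sample on differences) test: n = ((z_{α/2} + z_β) / d)².
z_{α/2} + z_β = 1.645 + 1.645 = 3.290.
n = (3.290 / 1.03)² = 3.194² = 10.20.
Round up.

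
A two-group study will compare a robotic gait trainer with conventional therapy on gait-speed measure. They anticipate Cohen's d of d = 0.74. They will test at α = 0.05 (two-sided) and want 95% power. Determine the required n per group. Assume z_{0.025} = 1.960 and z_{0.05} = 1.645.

n = 48 per group

For two independent groups with equal n: n = 2·((z_{α/2} + z_β) / d)².
z_{α/2} + z_β = 1.960 + 1.645 = 3.605.
n = 2 × (3.605 / 0.74)² = 2 × 4.872² = 2 × 23.73 = 47.5.
Round up to the next whole participant.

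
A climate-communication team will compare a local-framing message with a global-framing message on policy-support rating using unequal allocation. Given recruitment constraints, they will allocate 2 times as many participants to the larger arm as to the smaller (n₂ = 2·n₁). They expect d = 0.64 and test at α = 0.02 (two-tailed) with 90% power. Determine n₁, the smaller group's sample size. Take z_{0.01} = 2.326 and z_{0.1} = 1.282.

With allocation ratio k = n₂/n₁ = 2, Var(x̄₁−x̄₂) = σ²(1/n₁ + 1/(k·n₁)) = σ²·(k+1)/(k·n₁).
So n₁ = (1 + 1/k)·((z_{α/2} + z_β)/d)² = 1.500 × (3.608/0.64)².
n₁ = 1.500 × 31.78 = 47.7.
Round up: n₁ = 48, giving n₂ = 2 × 48 = 96.

n₁ = 48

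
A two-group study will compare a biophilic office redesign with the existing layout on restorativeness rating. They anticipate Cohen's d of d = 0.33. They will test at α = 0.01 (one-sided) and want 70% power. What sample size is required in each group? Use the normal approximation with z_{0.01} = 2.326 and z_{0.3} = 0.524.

For two independent groups with equal n: n = 2·((z_{α} + z_β) / d)².
z_{α} + z_β = 2.326 + 0.524 = 2.850.
n = 2 × (2.850 / 0.33)² = 2 × 8.636² = 2 × 74.59 = 149.2.
Round up to the next whole participant.

n = 150 per group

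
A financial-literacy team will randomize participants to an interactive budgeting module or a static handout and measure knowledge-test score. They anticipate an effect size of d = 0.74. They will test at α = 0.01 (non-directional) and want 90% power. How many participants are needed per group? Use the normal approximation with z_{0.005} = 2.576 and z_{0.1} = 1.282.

n = 55 per group

For two independent groups with equal n: n = 2·((z_{α/2} + z_β) / d)².
z_{α/2} + z_β = 2.576 + 1.282 = 3.858.
n = 2 × (3.858 / 0.74)² = 2 × 5.214² = 2 × 27.18 = 54.4.
Round up to the next whole participant.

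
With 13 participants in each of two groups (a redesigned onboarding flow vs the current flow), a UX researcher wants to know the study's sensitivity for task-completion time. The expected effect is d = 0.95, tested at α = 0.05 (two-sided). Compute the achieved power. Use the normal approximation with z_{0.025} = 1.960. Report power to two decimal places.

For two equal groups, power = Φ(d·√(n/2) − z_{α/2}).
d·√(n/2) = 0.95 × √(13/2) = 0.95 × 2.550 = 2.422.
z_β = 2.422 − 1.960 = 0.462.
Power = Φ(0.462) = 0.678.

power ≈ 0.68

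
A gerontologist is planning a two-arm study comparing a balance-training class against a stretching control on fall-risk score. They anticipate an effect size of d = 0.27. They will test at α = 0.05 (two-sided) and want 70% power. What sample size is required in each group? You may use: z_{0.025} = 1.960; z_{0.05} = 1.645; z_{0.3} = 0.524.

For two independent groups with equal n: n = 2·((z_{α/2} + z_β) / d)².
z_{α/2} + z_β = 1.960 + 0.524 = 2.484.
n = 2 × (2.484 / 0.27)² = 2 × 9.200² = 2 × 84.64 = 169.3.
Round up to the next whole participant.

n = 170 per group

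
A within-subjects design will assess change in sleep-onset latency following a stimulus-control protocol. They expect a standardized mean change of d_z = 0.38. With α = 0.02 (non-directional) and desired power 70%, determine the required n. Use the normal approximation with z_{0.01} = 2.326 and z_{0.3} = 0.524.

For a paired (one-sample on differences) test: n = ((z_{α/2} + z_β) / d)².
z_{α/2} + z_β = 2.326 + 0.524 = 2.850.
n = (2.850 / 0.38)² = 7.500² = 56.25.
Round up.

n = 57 pairs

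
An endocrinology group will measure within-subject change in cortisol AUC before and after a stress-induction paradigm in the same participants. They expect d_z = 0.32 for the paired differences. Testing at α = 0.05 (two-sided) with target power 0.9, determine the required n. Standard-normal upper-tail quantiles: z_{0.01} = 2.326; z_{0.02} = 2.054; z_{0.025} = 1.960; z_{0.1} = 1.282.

n = 103 pairs

For a paired (one-sample on differences) test: n = ((z_{α/2} + z_β) / d)².
z_{α/2} + z_β = 1.960 + 1.282 = 3.242.
n = (3.242 / 0.32)² = 10.131² = 102.64.
Round up.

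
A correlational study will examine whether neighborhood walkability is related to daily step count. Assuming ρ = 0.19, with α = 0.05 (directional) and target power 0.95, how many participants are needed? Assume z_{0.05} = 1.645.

Fisher's z: C = ½·ln((1+r)/(1−r)) = ½·ln(1.4691) = 0.1923.
n = ((z_{α} + z_β)/C)² + 3.
(1.645 + 1.645) / 0.1923 = 3.290 / 0.1923 = 17.109.
n = 17.109² + 3 = 292.71 + 3 = 295.7.
Round up.

n = 296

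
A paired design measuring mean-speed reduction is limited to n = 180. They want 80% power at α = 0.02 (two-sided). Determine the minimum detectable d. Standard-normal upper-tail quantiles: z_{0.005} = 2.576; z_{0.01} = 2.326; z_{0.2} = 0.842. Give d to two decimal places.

For a single sample (or paired design) of n = 180: d_min = (z_{α/2} + z_β)/√n.
z-sum = 2.326 + 0.842 = 3.168.
d_min = 3.168 / √180 = 3.168 / 13.416 = 0.236.

d_min ≈ 0.24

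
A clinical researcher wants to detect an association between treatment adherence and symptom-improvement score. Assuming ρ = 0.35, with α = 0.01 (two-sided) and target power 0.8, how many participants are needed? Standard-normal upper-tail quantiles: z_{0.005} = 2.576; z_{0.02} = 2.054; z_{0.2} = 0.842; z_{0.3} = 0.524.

n = 91

Fisher's z: C = ½·ln((1+r)/(1−r)) = ½·ln(2.0769) = 0.3654.
n = ((z_{α/2} + z_β)/C)² + 3.
(2.576 + 0.842) / 0.3654 = 3.418 / 0.3654 = 9.354.
n = 9.354² + 3 = 87.50 + 3 = 90.5.
Round up.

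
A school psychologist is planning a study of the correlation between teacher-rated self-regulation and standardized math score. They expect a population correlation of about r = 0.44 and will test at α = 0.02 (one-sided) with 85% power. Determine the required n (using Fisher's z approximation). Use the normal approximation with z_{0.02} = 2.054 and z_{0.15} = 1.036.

Fisher's z: C = ½·ln((1+r)/(1−r)) = ½·ln(2.5714) = 0.4722.
n = ((z_{α} + z_β)/C)² + 3.
(2.054 + 1.036) / 0.4722 = 3.090 / 0.4722 = 6.544.
n = 6.544² + 3 = 42.82 + 3 = 45.8.
Round up.

n = 46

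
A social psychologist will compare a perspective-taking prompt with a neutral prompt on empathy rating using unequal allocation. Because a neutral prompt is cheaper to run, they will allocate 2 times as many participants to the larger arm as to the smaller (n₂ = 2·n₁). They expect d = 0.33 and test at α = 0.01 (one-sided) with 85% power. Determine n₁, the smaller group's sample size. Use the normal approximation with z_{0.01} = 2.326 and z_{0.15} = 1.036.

With allocation ratio k = n₂/n₁ = 2, Var(x̄₁−x̄₂) = σ²(1/n₁ + 1/(k·n₁)) = σ²·(k+1)/(k·n₁).
So n₁ = (1 + 1/k)·((z_{α} + z_β)/d)² = 1.500 × (3.362/0.33)².
n₁ = 1.500 × 103.79 = 155.7.
Round up: n₁ = 156, giving n₂ = 2 × 156 = 312.

n₁ = 156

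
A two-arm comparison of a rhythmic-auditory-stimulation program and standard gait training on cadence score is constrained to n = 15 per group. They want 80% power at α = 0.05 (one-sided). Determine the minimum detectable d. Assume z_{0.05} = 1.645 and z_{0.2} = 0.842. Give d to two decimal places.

d_min ≈ 0.91

For two independent groups of n = 15 each: d_min = (z_{α} + z_β)·√(2/n).
z-sum = 1.645 + 0.842 = 2.487.
d_min = 2.487 × √(2/15) = 2.487 × 0.3651 = 0.908.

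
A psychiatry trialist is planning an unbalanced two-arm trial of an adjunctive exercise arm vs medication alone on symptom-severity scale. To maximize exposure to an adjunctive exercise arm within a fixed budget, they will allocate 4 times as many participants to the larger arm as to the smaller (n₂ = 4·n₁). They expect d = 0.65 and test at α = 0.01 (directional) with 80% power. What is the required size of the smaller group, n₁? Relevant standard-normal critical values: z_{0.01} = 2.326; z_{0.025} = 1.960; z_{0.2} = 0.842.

With allocation ratio k = n₂/n₁ = 4, Var(x̄₁−x̄₂) = σ²(1/n₁ + 1/(k·n₁)) = σ²·(k+1)/(k·n₁).
So n₁ = (1 + 1/k)·((z_{α} + z_β)/d)² = 1.250 × (3.168/0.65)².
n₁ = 1.250 × 23.75 = 29.7.
Round up: n₁ = 30, giving n₂ = 4 × 30 = 120.

n₁ = 30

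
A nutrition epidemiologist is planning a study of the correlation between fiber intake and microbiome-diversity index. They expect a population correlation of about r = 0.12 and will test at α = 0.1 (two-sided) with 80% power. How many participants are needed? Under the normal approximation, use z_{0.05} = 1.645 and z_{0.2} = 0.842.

n = 429

Fisher's z: C = ½·ln((1+r)/(1−r)) = ½·ln(1.2727) = 0.1206.
n = ((z_{α/2} + z_β)/C)² + 3.
(1.645 + 0.842) / 0.1206 = 2.487 / 0.1206 = 20.622.
n = 20.622² + 3 = 425.26 + 3 = 428.3.
Round up.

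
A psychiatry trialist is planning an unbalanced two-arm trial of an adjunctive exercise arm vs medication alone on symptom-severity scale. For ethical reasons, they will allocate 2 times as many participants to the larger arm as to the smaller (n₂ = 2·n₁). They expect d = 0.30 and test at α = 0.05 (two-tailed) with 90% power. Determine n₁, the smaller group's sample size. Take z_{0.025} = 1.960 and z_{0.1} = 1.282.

n₁ = 176

With allocation ratio k = n₂/n₁ = 2, Var(x̄₁−x̄₂) = σ²(1/n₁ + 1/(k·n₁)) = σ²·(k+1)/(k·n₁).
So n₁ = (1 + 1/k)·((z_{α/2} + z_β)/d)² = 1.500 × (3.242/0.30)².
n₁ = 1.500 × 116.78 = 175.2.
Round up: n₁ = 176, giving n₂ = 2 × 176 = 352.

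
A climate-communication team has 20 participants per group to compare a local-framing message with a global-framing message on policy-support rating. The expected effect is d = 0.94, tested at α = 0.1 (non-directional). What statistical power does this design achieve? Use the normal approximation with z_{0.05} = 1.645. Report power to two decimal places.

For two equal groups, power = Φ(d·√(n/2) − z_{α/2}).
d·√(n/2) = 0.94 × √(20/2) = 0.94 × 3.162 = 2.973.
z_β = 2.973 − 1.645 = 1.328.
Power = Φ(1.328) = 0.908.

power ≈ 0.91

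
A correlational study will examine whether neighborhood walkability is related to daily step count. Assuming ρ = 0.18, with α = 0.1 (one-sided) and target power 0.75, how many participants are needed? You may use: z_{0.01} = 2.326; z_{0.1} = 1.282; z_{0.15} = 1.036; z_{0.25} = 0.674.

Fisher's z: C = ½·ln((1+r)/(1−r)) = ½·ln(1.4390) = 0.1820.
n = ((z_{α} + z_β)/C)² + 3.
(1.282 + 0.674) / 0.1820 = 1.956 / 0.1820 = 10.747.
n = 10.747² + 3 = 115.50 + 3 = 118.5.
Round up.

n = 119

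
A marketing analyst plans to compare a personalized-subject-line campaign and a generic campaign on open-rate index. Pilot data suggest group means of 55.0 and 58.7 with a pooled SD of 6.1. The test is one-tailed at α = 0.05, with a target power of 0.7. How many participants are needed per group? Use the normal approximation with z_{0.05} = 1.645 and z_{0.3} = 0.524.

Cohen's d = |M₁ − M₂| / SD_pooled = |55.0 − 58.7| / 6.1 = 3.7 / 6.1 = 0.607.
For two independent groups with equal n: n = 2·((z_{α} + z_β) / d)².
z_{α} + z_β = 1.645 + 0.524 = 2.169.
n = 2 × (2.169 / 0.607)² = 2 × 3.573² = 2 × 12.77 = 25.5.
Round up to the next whole participant.

n = 26 per group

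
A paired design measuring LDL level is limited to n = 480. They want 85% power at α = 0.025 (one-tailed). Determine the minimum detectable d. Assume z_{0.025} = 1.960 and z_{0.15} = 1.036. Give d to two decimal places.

d_min ≈ 0.14

For a single sample (or paired design) of n = 480: d_min = (z_{α} + z_β)/√n.
z-sum = 1.960 + 1.036 = 2.996.
d_min = 2.996 / √480 = 2.996 / 21.909 = 0.137.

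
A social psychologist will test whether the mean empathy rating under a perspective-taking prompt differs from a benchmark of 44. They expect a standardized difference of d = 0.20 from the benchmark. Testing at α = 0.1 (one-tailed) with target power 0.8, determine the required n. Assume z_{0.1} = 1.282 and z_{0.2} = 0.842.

n = 113

For a one-sample test: n = ((z_{α} + z_β) / d)².
z_{α} + z_β = 1.282 + 0.842 = 2.124.
n = (2.124 / 0.20)² = 10.620² = 112.78.
Round up.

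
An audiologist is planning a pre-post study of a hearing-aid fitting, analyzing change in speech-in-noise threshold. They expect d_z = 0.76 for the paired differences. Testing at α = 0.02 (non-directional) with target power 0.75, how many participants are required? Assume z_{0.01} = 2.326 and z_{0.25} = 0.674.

n = 16 pairs

For a paired (one-sample on differences) test: n = ((z_{α/2} + z_β) / d)².
z_{α/2} + z_β = 2.326 + 0.674 = 3.000.
n = (3.000 / 0.76)² = 3.947² = 15.58.
Round up.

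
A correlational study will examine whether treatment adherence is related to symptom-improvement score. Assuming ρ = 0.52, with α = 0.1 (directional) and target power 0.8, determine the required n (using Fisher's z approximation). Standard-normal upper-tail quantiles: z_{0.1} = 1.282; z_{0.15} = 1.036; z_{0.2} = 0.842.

Fisher's z: C = ½·ln((1+r)/(1−r)) = ½·ln(3.1667) = 0.5763.
n = ((z_{α} + z_β)/C)² + 3.
(1.282 + 0.842) / 0.5763 = 2.124 / 0.5763 = 3.686.
n = 3.686² + 3 = 13.58 + 3 = 16.6.
Round up.

n = 17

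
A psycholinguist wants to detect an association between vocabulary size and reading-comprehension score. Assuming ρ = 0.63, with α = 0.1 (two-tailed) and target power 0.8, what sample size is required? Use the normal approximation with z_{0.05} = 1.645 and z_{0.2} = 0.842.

n = 15

Fisher's z: C = ½·ln((1+r)/(1−r)) = ½·ln(4.4054) = 0.7414.
n = ((z_{α/2} + z_β)/C)² + 3.
(1.645 + 0.842) / 0.7414 = 2.487 / 0.7414 = 3.354.
n = 3.354² + 3 = 11.25 + 3 = 14.3.
Round up.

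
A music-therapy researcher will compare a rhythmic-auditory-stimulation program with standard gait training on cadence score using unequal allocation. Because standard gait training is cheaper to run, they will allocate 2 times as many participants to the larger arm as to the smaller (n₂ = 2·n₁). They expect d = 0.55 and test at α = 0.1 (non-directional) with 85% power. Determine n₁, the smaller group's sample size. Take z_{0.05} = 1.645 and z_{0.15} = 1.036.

n₁ = 36

With allocation ratio k = n₂/n₁ = 2, Var(x̄₁−x̄₂) = σ²(1/n₁ + 1/(k·n₁)) = σ²·(k+1)/(k·n₁).
So n₁ = (1 + 1/k)·((z_{α/2} + z_β)/d)² = 1.500 × (2.681/0.55)².
n₁ = 1.500 × 23.76 = 35.6.
Round up: n₁ = 36, giving n₂ = 2 × 36 = 72.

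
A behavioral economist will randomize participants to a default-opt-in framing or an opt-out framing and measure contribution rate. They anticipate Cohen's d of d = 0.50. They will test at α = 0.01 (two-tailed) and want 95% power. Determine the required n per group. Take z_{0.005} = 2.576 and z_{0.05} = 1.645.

For two independent groups with equal n: n = 2·((z_{α/2} + z_β) / d)².
z_{α/2} + z_β = 2.576 + 1.645 = 4.221.
n = 2 × (4.221 / 0.50)² = 2 × 8.442² = 2 × 71.27 = 142.5.
Round up to the next whole participant.

n = 143 per group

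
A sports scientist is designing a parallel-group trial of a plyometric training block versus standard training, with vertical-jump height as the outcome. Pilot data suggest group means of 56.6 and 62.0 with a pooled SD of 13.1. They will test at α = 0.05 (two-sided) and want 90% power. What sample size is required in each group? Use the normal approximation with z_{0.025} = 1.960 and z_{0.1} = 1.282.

Cohen's d = |M₁ − M₂| / SD_pooled = |56.6 − 62.0| / 13.1 = 5.4 / 13.1 = 0.412.
For two independent groups with equal n: n = 2·((z_{α/2} + z_β) / d)².
z_{α/2} + z_β = 1.960 + 1.282 = 3.242.
n = 2 × (3.242 / 0.412)² = 2 × 7.869² = 2 × 61.92 = 123.8.
Round up to the next whole participant.

n = 124 per group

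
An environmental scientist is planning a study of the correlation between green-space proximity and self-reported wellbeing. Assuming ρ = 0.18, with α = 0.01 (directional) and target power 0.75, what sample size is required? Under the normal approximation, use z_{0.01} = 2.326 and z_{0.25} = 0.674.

n = 275

Fisher's z: C = ½·ln((1+r)/(1−r)) = ½·ln(1.4390) = 0.1820.
n = ((z_{α} + z_β)/C)² + 3.
(2.326 + 0.674) / 0.1820 = 3.000 / 0.1820 = 16.484.
n = 16.484² + 3 = 271.71 + 3 = 274.7.
Round up.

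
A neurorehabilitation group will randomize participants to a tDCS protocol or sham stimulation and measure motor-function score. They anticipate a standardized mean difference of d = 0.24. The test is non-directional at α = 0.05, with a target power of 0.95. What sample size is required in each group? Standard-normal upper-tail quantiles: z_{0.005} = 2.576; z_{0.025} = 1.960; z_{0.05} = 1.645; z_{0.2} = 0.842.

For two independent groups with equal n: n = 2·((z_{α/2} + z_β) / d)².
z_{α/2} + z_β = 1.960 + 1.645 = 3.605.
n = 2 × (3.605 / 0.24)² = 2 × 15.021² = 2 × 225.63 = 451.3.
Round up to the next whole participant.

n = 452 per group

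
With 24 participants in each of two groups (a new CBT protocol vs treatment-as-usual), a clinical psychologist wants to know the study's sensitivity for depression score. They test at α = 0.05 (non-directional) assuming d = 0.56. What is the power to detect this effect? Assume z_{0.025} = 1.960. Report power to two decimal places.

power ≈ 0.49

For two equal groups, power = Φ(d·√(n/2) − z_{α/2}).
d·√(n/2) = 0.56 × √(24/2) = 0.56 × 3.464 = 1.940.
z_β = 1.940 − 1.960 = -0.020.
Power = Φ(-0.020) = 0.492.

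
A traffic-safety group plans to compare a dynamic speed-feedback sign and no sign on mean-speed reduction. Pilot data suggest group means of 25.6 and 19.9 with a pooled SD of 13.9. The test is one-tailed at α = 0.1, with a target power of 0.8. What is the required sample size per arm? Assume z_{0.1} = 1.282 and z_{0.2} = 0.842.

n = 54 per group

Cohen's d = |M₁ − M₂| / SD_pooled = |25.6 − 19.9| / 13.9 = 5.7 / 13.9 = 0.410.
For two independent groups with equal n: n = 2·((z_{α} + z_β) / d)².
z_{α} + z_β = 1.282 + 0.842 = 2.124.
n = 2 × (2.124 / 0.410)² = 2 × 5.180² = 2 × 26.84 = 53.7.
Round up to the next whole participant.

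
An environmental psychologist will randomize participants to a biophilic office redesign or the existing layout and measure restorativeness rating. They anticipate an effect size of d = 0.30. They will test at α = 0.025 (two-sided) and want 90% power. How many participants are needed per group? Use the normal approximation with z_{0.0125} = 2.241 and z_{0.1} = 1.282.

For two independent groups with equal n: n = 2·((z_{α/2} + z_β) / d)².
z_{α/2} + z_β = 2.241 + 1.282 = 3.523.
n = 2 × (3.523 / 0.30)² = 2 × 11.743² = 2 × 137.91 = 275.8.
Round up to the next whole participant.

n = 276 per group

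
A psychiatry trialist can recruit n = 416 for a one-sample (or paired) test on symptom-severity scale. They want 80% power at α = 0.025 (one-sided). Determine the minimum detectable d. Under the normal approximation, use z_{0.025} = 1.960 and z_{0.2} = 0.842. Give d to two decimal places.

d_min ≈ 0.14

For a single sample (or paired design) of n = 416: d_min = (z_{α} + z_β)/√n.
z-sum = 1.960 + 0.842 = 2.802.
d_min = 2.802 / √416 = 2.802 / 20.396 = 0.137.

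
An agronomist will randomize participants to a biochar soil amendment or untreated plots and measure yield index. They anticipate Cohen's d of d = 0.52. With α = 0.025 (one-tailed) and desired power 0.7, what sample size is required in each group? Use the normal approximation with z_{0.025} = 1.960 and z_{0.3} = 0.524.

n = 46 per group

For two independent groups with equal n: n = 2·((z_{α} + z_β) / d)².
z_{α} + z_β = 1.960 + 0.524 = 2.484.
n = 2 × (2.484 / 0.52)² = 2 × 4.777² = 2 × 22.82 = 45.6.
Round up to the next whole participant.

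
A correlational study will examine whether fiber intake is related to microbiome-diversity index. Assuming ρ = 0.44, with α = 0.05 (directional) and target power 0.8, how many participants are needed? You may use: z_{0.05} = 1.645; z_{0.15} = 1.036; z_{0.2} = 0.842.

Fisher's z: C = ½·ln((1+r)/(1−r)) = ½·ln(2.5714) = 0.4722.
n = ((z_{α} + z_β)/C)² + 3.
(1.645 + 0.842) / 0.4722 = 2.487 / 0.4722 = 5.267.
n = 5.267² + 3 = 27.74 + 3 = 30.7.
Round up.

n = 31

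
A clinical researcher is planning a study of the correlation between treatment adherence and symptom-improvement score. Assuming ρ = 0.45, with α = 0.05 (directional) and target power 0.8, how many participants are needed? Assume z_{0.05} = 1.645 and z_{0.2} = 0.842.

Fisher's z: C = ½·ln((1+r)/(1−r)) = ½·ln(2.6364) = 0.4847.
n = ((z_{α} + z_β)/C)² + 3.
(1.645 + 0.842) / 0.4847 = 2.487 / 0.4847 = 5.131.
n = 5.131² + 3 = 26.33 + 3 = 29.3.
Round up.

n = 30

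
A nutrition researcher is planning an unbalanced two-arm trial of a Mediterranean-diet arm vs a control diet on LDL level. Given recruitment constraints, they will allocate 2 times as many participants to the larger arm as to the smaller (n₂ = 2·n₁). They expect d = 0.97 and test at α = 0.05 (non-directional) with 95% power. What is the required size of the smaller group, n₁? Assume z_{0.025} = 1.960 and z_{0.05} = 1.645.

n₁ = 21

With allocation ratio k = n₂/n₁ = 2, Var(x̄₁−x̄₂) = σ²(1/n₁ + 1/(k·n₁)) = σ²·(k+1)/(k·n₁).
So n₁ = (1 + 1/k)·((z_{α/2} + z_β)/d)² = 1.500 × (3.605/0.97)².
n₁ = 1.500 × 13.81 = 20.7.
Round up: n₁ = 21, giving n₂ = 2 × 21 = 42.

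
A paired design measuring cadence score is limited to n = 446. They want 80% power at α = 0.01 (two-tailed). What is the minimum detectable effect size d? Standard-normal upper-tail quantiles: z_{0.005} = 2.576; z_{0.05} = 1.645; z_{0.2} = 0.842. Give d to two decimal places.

For a single sample (or paired design) of n = 446: d_min = (z_{α/2} + z_β)/√n.
z-sum = 2.576 + 0.842 = 3.418.
d_min = 3.418 / √446 = 3.418 / 21.119 = 0.162.

d_min ≈ 0.16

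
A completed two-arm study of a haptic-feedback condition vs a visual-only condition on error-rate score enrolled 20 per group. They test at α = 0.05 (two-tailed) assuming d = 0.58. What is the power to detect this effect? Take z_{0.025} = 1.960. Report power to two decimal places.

power ≈ 0.45

For two equal groups, power = Φ(d·√(n/2) − z_{α/2}).
d·√(n/2) = 0.58 × √(20/2) = 0.58 × 3.162 = 1.834.
z_β = 1.834 − 1.960 = -0.126.
Power = Φ(-0.126) = 0.450.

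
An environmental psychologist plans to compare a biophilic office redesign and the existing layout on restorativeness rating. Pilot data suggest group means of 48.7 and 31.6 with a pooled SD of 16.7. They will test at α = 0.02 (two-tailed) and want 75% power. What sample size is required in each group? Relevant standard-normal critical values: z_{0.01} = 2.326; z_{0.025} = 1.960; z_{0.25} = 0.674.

n = 18 per group

Cohen's d = |M₁ − M₂| / SD_pooled = |48.7 − 31.6| / 16.7 = 17.1 / 16.7 = 1.024.
For two independent groups with equal n: n = 2·((z_{α/2} + z_β) / d)².
z_{α/2} + z_β = 2.326 + 0.674 = 3.000.
n = 2 × (3.000 / 1.024)² = 2 × 2.930² = 2 × 8.58 = 17.2.
Round up to the next whole participant.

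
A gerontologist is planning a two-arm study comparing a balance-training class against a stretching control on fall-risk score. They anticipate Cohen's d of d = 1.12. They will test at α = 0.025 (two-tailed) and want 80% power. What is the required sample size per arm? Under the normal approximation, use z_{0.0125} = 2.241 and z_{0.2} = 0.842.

n = 16 per group

For two independent groups with equal n: n = 2·((z_{α/2} + z_β) / d)².
z_{α/2} + z_β = 2.241 + 0.842 = 3.083.
n = 2 × (3.083 / 1.12)² = 2 × 2.753² = 2 × 7.58 = 15.2.
Round up to the next whole participant.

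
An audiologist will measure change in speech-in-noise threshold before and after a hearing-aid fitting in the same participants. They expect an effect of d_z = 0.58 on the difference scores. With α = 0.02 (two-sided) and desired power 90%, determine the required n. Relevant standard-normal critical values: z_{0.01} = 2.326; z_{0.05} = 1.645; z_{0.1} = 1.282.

n = 39 pairs

For a paired (one-sample on differences) test: n = ((z_{α/2} + z_β) / d)².
z_{α/2} + z_β = 2.326 + 1.282 = 3.608.
n = (3.608 / 0.58)² = 6.221² = 38.70.
Round up.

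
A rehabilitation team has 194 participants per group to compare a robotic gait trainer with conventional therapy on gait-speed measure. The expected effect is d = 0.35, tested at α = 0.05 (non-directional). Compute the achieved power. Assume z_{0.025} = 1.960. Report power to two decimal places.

power ≈ 0.93

For two equal groups, power = Φ(d·√(n/2) − z_{α/2}).
d·√(n/2) = 0.35 × √(194/2) = 0.35 × 9.849 = 3.447.
z_β = 3.447 − 1.960 = 1.487.
Power = Φ(1.487) = 0.932.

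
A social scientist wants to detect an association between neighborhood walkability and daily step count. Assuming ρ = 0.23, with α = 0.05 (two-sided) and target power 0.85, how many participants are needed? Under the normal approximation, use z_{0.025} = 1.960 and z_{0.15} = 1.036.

Fisher's z: C = ½·ln((1+r)/(1−r)) = ½·ln(1.5974) = 0.2342.
n = ((z_{α/2} + z_β)/C)² + 3.
(1.960 + 1.036) / 0.2342 = 2.996 / 0.2342 = 12.792.
n = 12.792² + 3 = 163.65 + 3 = 166.6.
Round up.

n = 167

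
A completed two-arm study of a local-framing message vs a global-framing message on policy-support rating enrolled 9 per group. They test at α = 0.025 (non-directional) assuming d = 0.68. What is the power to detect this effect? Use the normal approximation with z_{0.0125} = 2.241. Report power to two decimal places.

power ≈ 0.21

For two equal groups, power = Φ(d·√(n/2) − z_{α/2}).
d·√(n/2) = 0.68 × √(9/2) = 0.68 × 2.121 = 1.442.
z_β = 1.442 − 2.241 = -0.799.
Power = Φ(-0.799) = 0.212.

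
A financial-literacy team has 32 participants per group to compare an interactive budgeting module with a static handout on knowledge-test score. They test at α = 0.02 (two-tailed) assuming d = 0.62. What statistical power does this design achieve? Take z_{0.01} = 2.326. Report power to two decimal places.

For two equal groups, power = Φ(d·√(n/2) − z_{α/2}).
d·√(n/2) = 0.62 × √(32/2) = 0.62 × 4.000 = 2.480.
z_β = 2.480 − 2.326 = 0.154.
Power = Φ(0.154) = 0.561.

power ≈ 0.56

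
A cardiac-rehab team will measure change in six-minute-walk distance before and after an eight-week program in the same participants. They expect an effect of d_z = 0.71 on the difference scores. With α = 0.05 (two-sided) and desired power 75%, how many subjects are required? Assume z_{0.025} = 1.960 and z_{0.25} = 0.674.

For a paired (one-sample on differences) test: n = ((z_{α/2} + z_β) / d)².
z_{α/2} + z_β = 1.960 + 0.674 = 2.634.
n = (2.634 / 0.71)² = 3.710² = 13.76.
Round up.

n = 14 pairs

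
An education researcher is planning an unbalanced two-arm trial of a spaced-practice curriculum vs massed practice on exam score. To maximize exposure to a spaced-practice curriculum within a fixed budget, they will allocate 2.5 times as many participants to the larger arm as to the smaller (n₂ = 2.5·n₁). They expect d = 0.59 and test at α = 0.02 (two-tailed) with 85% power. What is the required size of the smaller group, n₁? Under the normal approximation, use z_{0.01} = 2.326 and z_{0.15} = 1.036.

With allocation ratio k = n₂/n₁ = 2.5, Var(x̄₁−x̄₂) = σ²(1/n₁ + 1/(k·n₁)) = σ²·(k+1)/(k·n₁).
So n₁ = (1 + 1/k)·((z_{α/2} + z_β)/d)² = 1.400 × (3.362/0.59)².
n₁ = 1.400 × 32.47 = 45.5.
Round up: n₁ = 46, giving n₂ = 2.5 × 46 = 115.

n₁ = 46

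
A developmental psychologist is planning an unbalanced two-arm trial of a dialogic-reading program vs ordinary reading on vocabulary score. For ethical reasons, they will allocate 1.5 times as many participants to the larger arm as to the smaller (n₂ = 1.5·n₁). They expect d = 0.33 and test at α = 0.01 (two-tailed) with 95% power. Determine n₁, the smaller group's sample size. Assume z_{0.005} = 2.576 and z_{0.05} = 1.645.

With allocation ratio k = n₂/n₁ = 1.5, Var(x̄₁−x̄₂) = σ²(1/n₁ + 1/(k·n₁)) = σ²·(k+1)/(k·n₁).
So n₁ = (1 + 1/k)·((z_{α/2} + z_β)/d)² = 1.667 × (4.221/0.33)².
n₁ = 1.667 × 163.61 = 272.7.
Round up: n₁ = 273, giving n₂ = ⌈1.5 × 273⌉ = ⌈409.5⌉ = 410.

n₁ = 273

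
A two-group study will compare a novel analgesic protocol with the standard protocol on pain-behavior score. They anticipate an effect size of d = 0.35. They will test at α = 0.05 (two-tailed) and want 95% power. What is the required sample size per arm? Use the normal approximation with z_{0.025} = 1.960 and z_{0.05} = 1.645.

n = 213 per group

For two independent groups with equal n: n = 2·((z_{α/2} + z_β) / d)².
z_{α/2} + z_β = 1.960 + 1.645 = 3.605.
n = 2 × (3.605 / 0.35)² = 2 × 10.300² = 2 × 106.09 = 212.2.
Round up to the next whole participant.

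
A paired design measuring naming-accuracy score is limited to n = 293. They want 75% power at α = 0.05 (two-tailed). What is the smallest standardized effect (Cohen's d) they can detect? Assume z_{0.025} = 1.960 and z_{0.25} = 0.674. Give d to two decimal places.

For a single sample (or paired design) of n = 293: d_min = (z_{α/2} + z_β)/√n.
z-sum = 1.960 + 0.674 = 2.634.
d_min = 2.634 / √293 = 2.634 / 17.117 = 0.154.

d_min ≈ 0.15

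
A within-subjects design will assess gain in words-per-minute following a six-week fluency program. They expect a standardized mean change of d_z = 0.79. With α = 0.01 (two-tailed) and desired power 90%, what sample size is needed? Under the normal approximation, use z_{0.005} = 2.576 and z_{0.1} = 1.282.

n = 24 pairs

For a paired (one-sample on differences) test: n = ((z_{α/2} + z_β) / d)².
z_{α/2} + z_β = 2.576 + 1.282 = 3.858.
n = (3.858 / 0.79)² = 4.884² = 23.85.
Round up.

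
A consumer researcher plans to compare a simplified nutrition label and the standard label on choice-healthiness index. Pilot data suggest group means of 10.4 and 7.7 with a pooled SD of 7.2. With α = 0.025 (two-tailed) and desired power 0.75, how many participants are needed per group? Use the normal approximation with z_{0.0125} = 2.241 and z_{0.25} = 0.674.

Cohen's d = |M₁ − M₂| / SD_pooled = |10.4 − 7.7| / 7.2 = 2.7 / 7.2 = 0.375.
For two independent groups with equal n: n = 2·((z_{α/2} + z_β) / d)².
z_{α/2} + z_β = 2.241 + 0.674 = 2.915.
n = 2 × (2.915 / 0.375)² = 2 × 7.773² = 2 × 60.42 = 120.8.
Round up to the next whole participant.

n = 121 per group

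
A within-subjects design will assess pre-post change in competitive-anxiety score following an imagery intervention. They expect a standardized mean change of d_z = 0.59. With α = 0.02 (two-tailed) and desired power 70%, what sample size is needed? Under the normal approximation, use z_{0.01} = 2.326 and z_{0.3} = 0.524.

n = 24 pairs

For a paired (one-sample on differences) test: n = ((z_{α/2} + z_β) / d)².
z_{α/2} + z_β = 2.326 + 0.524 = 2.850.
n = (2.850 / 0.59)² = 4.831² = 23.33.
Round up.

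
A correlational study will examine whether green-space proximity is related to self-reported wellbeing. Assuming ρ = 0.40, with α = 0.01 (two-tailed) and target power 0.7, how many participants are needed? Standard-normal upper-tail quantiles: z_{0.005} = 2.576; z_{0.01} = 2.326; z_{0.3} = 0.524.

n = 57

Fisher's z: C = ½·ln((1+r)/(1−r)) = ½·ln(2.3333) = 0.4236.
n = ((z_{α/2} + z_β)/C)² + 3.
(2.576 + 0.524) / 0.4236 = 3.100 / 0.4236 = 7.318.
n = 7.318² + 3 = 53.56 + 3 = 56.6.
Round up.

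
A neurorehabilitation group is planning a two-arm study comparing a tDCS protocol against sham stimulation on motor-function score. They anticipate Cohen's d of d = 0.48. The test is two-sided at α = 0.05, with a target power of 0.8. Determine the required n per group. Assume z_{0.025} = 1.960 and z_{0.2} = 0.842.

n = 69 per group

For two independent groups with equal n: n = 2·((z_{α/2} + z_β) / d)².
z_{α/2} + z_β = 1.960 + 0.842 = 2.802.
n = 2 × (2.802 / 0.48)² = 2 × 5.838² = 2 × 34.08 = 68.2.
Round up to the next whole participant.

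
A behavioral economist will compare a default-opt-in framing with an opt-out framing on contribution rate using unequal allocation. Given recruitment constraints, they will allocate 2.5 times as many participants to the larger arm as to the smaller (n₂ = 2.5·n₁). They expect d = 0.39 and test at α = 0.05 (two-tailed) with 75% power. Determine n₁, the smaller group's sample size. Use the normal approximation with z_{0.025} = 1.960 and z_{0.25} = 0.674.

n₁ = 64

With allocation ratio k = n₂/n₁ = 2.5, Var(x̄₁−x̄₂) = σ²(1/n₁ + 1/(k·n₁)) = σ²·(k+1)/(k·n₁).
So n₁ = (1 + 1/k)·((z_{α/2} + z_β)/d)² = 1.400 × (2.634/0.39)².
n₁ = 1.400 × 45.61 = 63.9.
Round up: n₁ = 64, giving n₂ = 2.5 × 64 = 160.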